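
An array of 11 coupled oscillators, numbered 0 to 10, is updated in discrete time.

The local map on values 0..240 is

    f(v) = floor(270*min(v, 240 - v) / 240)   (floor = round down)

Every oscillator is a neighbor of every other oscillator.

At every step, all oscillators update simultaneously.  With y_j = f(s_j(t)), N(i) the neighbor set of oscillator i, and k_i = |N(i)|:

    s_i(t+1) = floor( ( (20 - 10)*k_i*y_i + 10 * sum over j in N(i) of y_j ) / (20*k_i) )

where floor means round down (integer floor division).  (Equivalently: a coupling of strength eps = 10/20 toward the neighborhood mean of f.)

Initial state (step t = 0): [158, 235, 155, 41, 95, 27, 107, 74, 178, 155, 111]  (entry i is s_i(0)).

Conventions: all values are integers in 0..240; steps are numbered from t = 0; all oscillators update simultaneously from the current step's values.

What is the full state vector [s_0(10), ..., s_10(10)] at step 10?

Simulating step by step:
t=0: [158, 235, 155, 41, 95, 27, 107, 74, 178, 155, 111]
t=1: [84, 45, 86, 63, 90, 56, 97, 80, 74, 86, 99]
t=2: [90, 70, 91, 79, 93, 76, 97, 88, 85, 91, 98]
t=3: [99, 88, 99, 93, 100, 91, 102, 98, 96, 99, 103]
t=4: [109, 104, 109, 106, 110, 105, 111, 109, 108, 109, 111]
t=5: [121, 119, 121, 120, 122, 119, 122, 121, 121, 121, 122]
t=6: [132, 132, 132, 133, 132, 132, 132, 132, 132, 132, 132]
t=7: [120, 120, 120, 120, 120, 120, 120, 120, 120, 120, 120]
t=8: [135, 135, 135, 135, 135, 135, 135, 135, 135, 135, 135]
t=9: [118, 118, 118, 118, 118, 118, 118, 118, 118, 118, 118]
t=10: [132, 132, 132, 132, 132, 132, 132, 132, 132, 132, 132]

Answer: [132, 132, 132, 132, 132, 132, 132, 132, 132, 132, 132]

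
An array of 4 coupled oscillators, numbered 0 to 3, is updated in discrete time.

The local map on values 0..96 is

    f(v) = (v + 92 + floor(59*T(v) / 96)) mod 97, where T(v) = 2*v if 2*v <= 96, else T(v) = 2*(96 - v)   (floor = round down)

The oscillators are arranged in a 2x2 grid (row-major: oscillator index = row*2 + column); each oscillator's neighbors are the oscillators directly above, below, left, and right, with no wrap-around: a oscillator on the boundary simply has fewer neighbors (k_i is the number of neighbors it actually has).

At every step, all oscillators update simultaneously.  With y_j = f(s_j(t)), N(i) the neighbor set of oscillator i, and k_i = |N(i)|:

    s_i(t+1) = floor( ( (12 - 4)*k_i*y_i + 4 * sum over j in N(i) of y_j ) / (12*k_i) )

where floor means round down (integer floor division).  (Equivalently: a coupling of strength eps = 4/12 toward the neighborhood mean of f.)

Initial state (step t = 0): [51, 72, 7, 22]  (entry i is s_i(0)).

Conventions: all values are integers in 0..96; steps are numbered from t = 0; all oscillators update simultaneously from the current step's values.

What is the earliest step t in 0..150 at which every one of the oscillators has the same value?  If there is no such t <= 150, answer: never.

Answer: never
Key observation: The state at step 9 reappears at step 19 — the system is in a cycle of period 10 from step 9 on.  No step 0..19 is synchronized, and the cycle repeats forever, so no step up to 150 (or ever) has all oscillators equal.

Derivation:
t=0: [51, 72, 7, 22]  (not all equal)
t=1: [20, 72, 14, 47]  (not all equal)
t=2: [46, 70, 24, 21]  (not all equal)
t=3: [24, 70, 38, 51]  (not all equal)
t=4: [61, 72, 61, 31]  (not all equal)
t=5: [17, 75, 12, 59]  (not all equal)
t=6: [40, 69, 19, 20]  (not all equal)
t=7: [62, 20, 45, 32]  (not all equal)
t=8: [23, 37, 74, 66]  (not all equal)
t=9: [59, 59, 71, 28]  (not all equal)
t=10: [17, 11, 73, 54]  (not all equal)
t=11: [40, 18, 69, 21]  (not all equal)
t=12: [61, 44, 20, 33]  (not all equal)
t=13: [23, 73, 37, 67]  (not all equal)
t=14: [59, 71, 59, 28]  (not all equal)
t=15: [17, 73, 11, 54]  (not all equal)
t=16: [40, 69, 18, 21]  (not all equal)
t=17: [61, 20, 44, 33]  (not all equal)
t=18: [23, 37, 73, 67]  (not all equal)
t=19: [59, 59, 71, 28]  (not all equal)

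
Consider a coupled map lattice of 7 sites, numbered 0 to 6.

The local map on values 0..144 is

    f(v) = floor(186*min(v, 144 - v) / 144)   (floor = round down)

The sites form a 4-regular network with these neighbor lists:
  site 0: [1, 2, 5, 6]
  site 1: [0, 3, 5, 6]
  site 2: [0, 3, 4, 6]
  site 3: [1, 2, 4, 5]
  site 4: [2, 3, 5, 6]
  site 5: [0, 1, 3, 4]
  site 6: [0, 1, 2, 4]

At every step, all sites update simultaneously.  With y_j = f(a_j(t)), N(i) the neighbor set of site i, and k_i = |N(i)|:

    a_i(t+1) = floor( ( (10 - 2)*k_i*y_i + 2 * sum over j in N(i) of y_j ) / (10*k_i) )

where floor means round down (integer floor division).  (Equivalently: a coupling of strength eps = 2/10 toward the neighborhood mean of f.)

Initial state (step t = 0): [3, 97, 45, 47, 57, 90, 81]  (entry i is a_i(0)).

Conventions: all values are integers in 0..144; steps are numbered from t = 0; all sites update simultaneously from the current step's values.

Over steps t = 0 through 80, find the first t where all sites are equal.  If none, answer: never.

Simulating step by step:
t=0: [3, 97, 45, 47, 57, 90, 81]  (not all equal)
t=1: [15, 58, 57, 61, 71, 65, 74]  (not all equal)
t=2: [31, 72, 72, 78, 89, 79, 84]  (not all equal)
t=3: [49, 88, 88, 85, 73, 80, 76]  (not all equal)
t=4: [66, 73, 73, 76, 88, 80, 84]  (not all equal)
t=5: [85, 89, 88, 86, 74, 82, 78]  (not all equal)
t=6: [76, 72, 73, 74, 87, 79, 83]  (not all equal)
t=7: [86, 91, 89, 89, 75, 83, 79]  (not all equal)
t=8: [74, 69, 72, 72, 86, 77, 81]  (not all equal)
t=9: [89, 88, 91, 91, 76, 86, 82]  (not all equal)
t=10: [71, 72, 69, 69, 84, 74, 78]  (not all equal)
t=11: [90, 92, 88, 88, 79, 89, 85]  (not all equal)
t=12: [69, 68, 72, 72, 80, 71, 75]  (not all equal)
t=13: [89, 87, 92, 92, 83, 90, 88]  (not all equal)
t=14: [70, 72, 68, 67, 76, 69, 72]  (not all equal)
t=15: [90, 92, 87, 86, 87, 89, 92]  (not all equal)
t=16: [69, 67, 72, 73, 72, 70, 67]  (not all equal)
t=17: [88, 86, 92, 90, 92, 89, 86]  (not all equal)
t=18: [71, 73, 67, 69, 67, 70, 73]  (not all equal)
t=19: [90, 90, 86, 88, 86, 89, 90]  (not all equal)
t=20: [69, 69, 73, 72, 73, 71, 69]  (not all equal)
t=21: [89, 89, 90, 92, 91, 90, 89]  (not all equal)
t=22: [70, 70, 69, 67, 68, 69, 70]  (not all equal)
t=23: [89, 89, 88, 86, 87, 88, 89]  (not all equal)
t=24: [71, 71, 72, 73, 72, 72, 71]  (not all equal)
t=25: [91, 91, 92, 91, 92, 92, 91]  (not all equal)
t=26: [67, 67, 67, 67, 67, 67, 67]  (all equal)

Answer: 26
Key observation: Synchronization is absorbing here: once all sites are equal they stay equal, and step 26 is the first all-equal step.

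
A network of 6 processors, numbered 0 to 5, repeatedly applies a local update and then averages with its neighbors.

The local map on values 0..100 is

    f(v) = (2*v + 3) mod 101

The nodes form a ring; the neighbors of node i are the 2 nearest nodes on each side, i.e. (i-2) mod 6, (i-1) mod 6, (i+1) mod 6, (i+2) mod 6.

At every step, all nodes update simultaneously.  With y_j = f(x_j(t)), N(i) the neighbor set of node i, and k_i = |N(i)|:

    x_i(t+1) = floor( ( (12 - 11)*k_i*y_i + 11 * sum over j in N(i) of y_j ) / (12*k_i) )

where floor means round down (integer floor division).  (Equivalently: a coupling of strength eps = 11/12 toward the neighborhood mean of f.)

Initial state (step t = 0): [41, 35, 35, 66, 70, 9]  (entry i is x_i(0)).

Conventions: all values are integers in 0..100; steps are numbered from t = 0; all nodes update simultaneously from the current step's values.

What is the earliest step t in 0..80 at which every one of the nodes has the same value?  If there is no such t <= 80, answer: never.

Simulating step by step:
t=0: [41, 35, 35, 66, 70, 9]  (not all equal)
t=1: [54, 54, 59, 50, 52, 55]  (not all equal)
t=2: [11, 10, 8, 11, 10, 7]  (not all equal)
t=3: [20, 21, 23, 20, 21, 23]  (not all equal)
t=4: [46, 45, 44, 46, 45, 44]  (not all equal)
t=5: [92, 93, 93, 92, 93, 93]  (not all equal)
t=6: [87, 87, 87, 87, 87, 87]  (all equal)

Answer: 6
Key observation: Synchronization is absorbing here: once all nodes are equal they stay equal, and step 6 is the first all-equal step.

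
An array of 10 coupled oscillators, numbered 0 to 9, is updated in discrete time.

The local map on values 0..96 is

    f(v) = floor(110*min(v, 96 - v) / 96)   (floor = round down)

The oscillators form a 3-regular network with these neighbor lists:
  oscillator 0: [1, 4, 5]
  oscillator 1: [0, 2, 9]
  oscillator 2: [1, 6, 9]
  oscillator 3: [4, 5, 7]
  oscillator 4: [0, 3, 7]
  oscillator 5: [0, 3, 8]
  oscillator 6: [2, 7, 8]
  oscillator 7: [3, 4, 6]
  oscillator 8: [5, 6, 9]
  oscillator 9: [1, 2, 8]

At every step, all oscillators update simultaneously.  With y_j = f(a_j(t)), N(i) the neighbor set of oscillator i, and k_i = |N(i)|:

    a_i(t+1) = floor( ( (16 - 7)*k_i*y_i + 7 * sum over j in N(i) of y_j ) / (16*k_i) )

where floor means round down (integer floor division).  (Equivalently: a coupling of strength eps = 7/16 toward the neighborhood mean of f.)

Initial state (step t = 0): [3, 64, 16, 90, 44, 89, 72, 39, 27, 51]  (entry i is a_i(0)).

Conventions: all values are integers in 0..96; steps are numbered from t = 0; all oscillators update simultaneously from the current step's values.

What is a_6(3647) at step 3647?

Simulating step by step:
t=0: [3, 64, 16, 90, 44, 89, 72, 39, 27, 51]
t=1: [15, 30, 26, 18, 35, 10, 28, 36, 29, 40]
t=2: [21, 32, 32, 24, 33, 16, 33, 36, 31, 39]
t=3: [26, 35, 37, 29, 34, 22, 37, 37, 34, 40]
t=4: [31, 39, 42, 33, 36, 28, 41, 40, 37, 42]
t=5: [36, 43, 47, 38, 40, 34, 45, 43, 42, 46]
t=6: [42, 48, 51, 43, 44, 40, 50, 47, 47, 51]
t=7: [48, 52, 51, 49, 50, 47, 52, 51, 51, 51]
t=8: [53, 51, 50, 52, 52, 53, 50, 51, 51, 50]
t=9: [49, 51, 51, 50, 50, 49, 51, 50, 51, 51]
t=10: [52, 51, 51, 52, 52, 52, 51, 51, 51, 51]
t=11: [50, 50, 51, 50, 50, 50, 51, 50, 50, 51]
t=12: [52, 51, 51, 52, 52, 52, 51, 51, 51, 51]

Answer: a_6(3647) = 51
Key observation: The state at step 10, [52, 51, 51, 52, 52, 52, 51, 51, 51, 51], reappears at step 12: the system is in a cycle of period 2 from step 10 on.  Therefore the state at step 3647 equals the state at step 10 + ((3647 - 10) mod 2) = 11, which is [50, 50, 51, 50, 50, 50, 51, 50, 50, 51].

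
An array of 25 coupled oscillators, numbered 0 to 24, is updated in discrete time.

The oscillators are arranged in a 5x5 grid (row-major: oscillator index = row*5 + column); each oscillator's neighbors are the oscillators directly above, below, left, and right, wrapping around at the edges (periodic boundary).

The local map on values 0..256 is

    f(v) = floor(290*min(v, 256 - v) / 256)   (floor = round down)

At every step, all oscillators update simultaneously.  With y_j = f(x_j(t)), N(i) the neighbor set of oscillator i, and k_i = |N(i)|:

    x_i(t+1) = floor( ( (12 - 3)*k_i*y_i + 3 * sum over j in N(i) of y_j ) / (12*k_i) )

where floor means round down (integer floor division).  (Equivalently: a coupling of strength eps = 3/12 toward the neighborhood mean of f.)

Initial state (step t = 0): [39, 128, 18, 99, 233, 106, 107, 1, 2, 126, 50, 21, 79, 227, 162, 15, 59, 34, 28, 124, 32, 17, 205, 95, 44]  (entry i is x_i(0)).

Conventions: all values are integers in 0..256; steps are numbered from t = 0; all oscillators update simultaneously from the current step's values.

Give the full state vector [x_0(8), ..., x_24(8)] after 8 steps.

Simulating step by step:
t=0: [39, 128, 18, 99, 233, 106, 107, 1, 2, 126, 50, 21, 79, 227, 162, 15, 59, 34, 28, 124, 32, 17, 205, 95, 44]
t=1: [53, 121, 34, 93, 41, 112, 108, 15, 19, 122, 58, 38, 72, 38, 102, 30, 55, 43, 43, 117, 35, 33, 54, 95, 56]
t=2: [66, 118, 48, 92, 57, 118, 111, 28, 34, 122, 68, 52, 70, 48, 109, 43, 56, 51, 56, 115, 41, 46, 60, 97, 67]
t=3: [79, 118, 61, 94, 72, 125, 115, 41, 48, 125, 80, 65, 71, 59, 117, 55, 60, 59, 69, 116, 50, 58, 67, 101, 78]
t=4: [92, 121, 74, 99, 87, 133, 122, 55, 62, 131, 93, 77, 75, 71, 125, 68, 66, 68, 82, 120, 61, 69, 75, 107, 89]
t=5: [105, 127, 86, 107, 102, 134, 130, 69, 77, 133, 106, 90, 82, 84, 134, 81, 75, 78, 94, 126, 74, 81, 85, 115, 101]
t=6: [118, 135, 100, 117, 117, 135, 135, 84, 92, 134, 119, 103, 91, 97, 134, 95, 86, 89, 107, 134, 88, 93, 97, 124, 114]
t=7: [131, 133, 114, 129, 132, 136, 133, 99, 107, 135, 131, 116, 103, 110, 135, 109, 99, 101, 121, 134, 103, 106, 110, 135, 128]
t=8: [138, 137, 129, 140, 140, 136, 136, 115, 123, 136, 138, 130, 117, 124, 136, 123, 114, 116, 134, 137, 120, 120, 124, 137, 141]

Answer: [138, 137, 129, 140, 140, 136, 136, 115, 123, 136, 138, 130, 117, 124, 136, 123, 114, 116, 134, 137, 120, 120, 124, 137, 141]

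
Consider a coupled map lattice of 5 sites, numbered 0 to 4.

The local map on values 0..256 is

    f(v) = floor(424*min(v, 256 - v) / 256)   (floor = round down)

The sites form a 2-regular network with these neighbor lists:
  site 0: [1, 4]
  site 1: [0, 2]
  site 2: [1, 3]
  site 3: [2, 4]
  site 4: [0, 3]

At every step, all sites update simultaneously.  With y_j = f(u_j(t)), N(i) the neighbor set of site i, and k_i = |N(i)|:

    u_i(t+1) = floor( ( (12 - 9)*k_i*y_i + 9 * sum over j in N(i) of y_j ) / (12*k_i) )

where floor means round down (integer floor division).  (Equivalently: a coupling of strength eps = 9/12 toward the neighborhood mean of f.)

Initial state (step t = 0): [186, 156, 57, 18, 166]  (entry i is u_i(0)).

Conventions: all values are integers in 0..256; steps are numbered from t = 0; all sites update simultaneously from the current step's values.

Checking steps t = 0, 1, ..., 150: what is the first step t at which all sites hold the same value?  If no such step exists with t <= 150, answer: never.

Answer: 17
Key observation: Synchronization is absorbing here: once all sites are equal they stay equal, and step 17 is the first all-equal step.

Derivation:
t=0: [186, 156, 57, 18, 166]  (not all equal)
t=1: [146, 119, 96, 98, 91]  (not all equal)
t=2: [175, 177, 174, 156, 166]  (not all equal)
t=3: [138, 133, 144, 147, 149]  (not all equal)
t=4: [191, 193, 189, 180, 184]  (not all equal)
t=5: [110, 107, 113, 117, 116]  (not all equal)
t=6: [183, 182, 185, 190, 188]  (not all equal)
t=7: [117, 119, 115, 113, 113]  (not all equal)
t=8: [192, 192, 191, 188, 189]  (not all equal)
t=9: [107, 106, 108, 109, 109]  (not all equal)
t=10: [177, 176, 177, 179, 178]  (not all equal)
t=11: [130, 130, 129, 128, 128]  (not all equal)
t=12: [209, 208, 210, 211, 210]  (not all equal)
t=13: [77, 77, 76, 75, 75]  (not all equal)
t=14: [125, 126, 125, 124, 125]  (not all equal)
t=15: [207, 207, 206, 206, 206]  (not all equal)
t=16: [81, 81, 81, 82, 81]  (not all equal)
t=17: [134, 134, 134, 134, 134]  (all equal)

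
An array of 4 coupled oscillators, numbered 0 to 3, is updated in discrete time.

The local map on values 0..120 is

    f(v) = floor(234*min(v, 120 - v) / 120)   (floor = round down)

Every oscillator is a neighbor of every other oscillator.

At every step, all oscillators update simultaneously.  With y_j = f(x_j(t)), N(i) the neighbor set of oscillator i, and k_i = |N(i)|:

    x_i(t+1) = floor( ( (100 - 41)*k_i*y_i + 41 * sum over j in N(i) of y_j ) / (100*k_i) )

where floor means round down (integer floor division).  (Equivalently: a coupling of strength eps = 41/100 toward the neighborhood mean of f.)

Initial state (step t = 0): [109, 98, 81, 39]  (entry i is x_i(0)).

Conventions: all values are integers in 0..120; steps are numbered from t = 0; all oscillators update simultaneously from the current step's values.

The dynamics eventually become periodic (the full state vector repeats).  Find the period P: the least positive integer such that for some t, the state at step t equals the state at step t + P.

Simulating step by step:
t=0: [109, 98, 81, 39]
t=1: [38, 48, 63, 63]
t=2: [86, 95, 103, 103]
t=3: [54, 46, 39, 39]
t=4: [94, 87, 81, 81]
t=5: [59, 65, 70, 70]
t=6: [108, 105, 100, 100]
t=7: [28, 30, 35, 35]
t=8: [58, 60, 64, 64]
t=9: [112, 114, 110, 110]
t=10: [15, 13, 17, 17]
t=11: [29, 27, 31, 31]
t=12: [56, 54, 58, 58]
t=13: [109, 107, 111, 111]
t=14: [20, 22, 18, 18]
t=15: [38, 39, 36, 36]
t=16: [73, 74, 71, 71]
t=17: [91, 90, 93, 93]
t=18: [55, 56, 53, 53]
t=19: [106, 107, 104, 104]
t=20: [27, 26, 29, 29]
t=21: [52, 51, 54, 54]
t=22: [101, 100, 103, 103]
t=23: [36, 37, 34, 34]
t=24: [69, 70, 67, 67]
t=25: [99, 98, 101, 101]
t=26: [39, 40, 38, 38]
t=27: [75, 76, 74, 74]
t=28: [87, 86, 88, 88]
t=29: [63, 64, 62, 62]
t=30: [111, 110, 112, 112]
t=31: [16, 17, 15, 15]
t=32: [30, 31, 29, 29]
t=33: [57, 58, 56, 56]
t=34: [110, 111, 109, 109]
t=35: [19, 18, 20, 20]
t=36: [37, 36, 38, 38]
t=37: [72, 71, 73, 73]
t=38: [92, 93, 91, 91]
t=39: [54, 53, 55, 55]
t=40: [105, 104, 106, 106]
t=41: [28, 29, 27, 27]
t=42: [53, 54, 52, 52]
t=43: [102, 103, 101, 101]
t=44: [35, 34, 36, 36]
t=45: [68, 67, 69, 69]
t=46: [100, 101, 99, 99]
t=47: [39, 38, 39, 39]
t=48: [75, 74, 75, 75]
t=49: [87, 88, 87, 87]
t=50: [63, 62, 63, 63]
t=51: [111, 112, 111, 111]
t=52: [16, 15, 16, 16]
t=53: [30, 29, 30, 30]
t=54: [57, 56, 57, 57]
t=55: [110, 109, 110, 110]
t=56: [19, 20, 19, 19]
t=57: [37, 38, 37, 37]
t=58: [72, 73, 72, 72]
t=59: [92, 91, 92, 92]
t=60: [54, 55, 54, 54]
t=61: [105, 106, 105, 105]
t=62: [28, 27, 28, 28]
t=63: [53, 52, 53, 53]
t=64: [102, 101, 102, 102]
t=65: [35, 36, 35, 35]
t=66: [68, 69, 68, 68]
t=67: [100, 99, 100, 100]
t=68: [39, 39, 39, 39]
t=69: [76, 76, 76, 76]
t=70: [85, 85, 85, 85]
t=71: [68, 68, 68, 68]
t=72: [101, 101, 101, 101]
t=73: [37, 37, 37, 37]
t=74: [72, 72, 72, 72]
t=75: [93, 93, 93, 93]
t=76: [52, 52, 52, 52]
t=77: [101, 101, 101, 101]

Answer: 5
Key observation: The state at step 72, [101, 101, 101, 101], reappears at step 77 — and no state repeats earlier — so the cycle the system enters has period 5.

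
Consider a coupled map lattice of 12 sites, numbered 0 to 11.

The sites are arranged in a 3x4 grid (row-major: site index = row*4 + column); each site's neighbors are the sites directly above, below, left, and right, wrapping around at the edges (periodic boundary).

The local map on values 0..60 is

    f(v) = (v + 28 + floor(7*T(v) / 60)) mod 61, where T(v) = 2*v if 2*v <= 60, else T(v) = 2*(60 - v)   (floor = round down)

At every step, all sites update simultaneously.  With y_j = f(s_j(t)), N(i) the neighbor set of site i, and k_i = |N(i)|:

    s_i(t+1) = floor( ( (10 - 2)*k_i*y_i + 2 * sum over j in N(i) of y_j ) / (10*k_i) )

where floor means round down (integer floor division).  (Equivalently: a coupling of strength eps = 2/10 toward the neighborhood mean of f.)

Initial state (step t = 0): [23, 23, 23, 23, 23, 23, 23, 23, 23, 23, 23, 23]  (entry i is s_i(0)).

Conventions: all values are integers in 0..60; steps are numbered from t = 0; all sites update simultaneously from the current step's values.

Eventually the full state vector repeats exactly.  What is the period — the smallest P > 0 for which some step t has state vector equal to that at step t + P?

Answer: 2
Key observation: The state at step 0, [23, 23, 23, 23, 23, 23, 23, 23, 23, 23, 23, 23], reappears at step 2 — and no state repeats earlier — so the cycle the system enters has period 2.

Derivation:
t=0: [23, 23, 23, 23, 23, 23, 23, 23, 23, 23, 23, 23]
t=1: [56, 56, 56, 56, 56, 56, 56, 56, 56, 56, 56, 56]
t=2: [23, 23, 23, 23, 23, 23, 23, 23, 23, 23, 23, 23]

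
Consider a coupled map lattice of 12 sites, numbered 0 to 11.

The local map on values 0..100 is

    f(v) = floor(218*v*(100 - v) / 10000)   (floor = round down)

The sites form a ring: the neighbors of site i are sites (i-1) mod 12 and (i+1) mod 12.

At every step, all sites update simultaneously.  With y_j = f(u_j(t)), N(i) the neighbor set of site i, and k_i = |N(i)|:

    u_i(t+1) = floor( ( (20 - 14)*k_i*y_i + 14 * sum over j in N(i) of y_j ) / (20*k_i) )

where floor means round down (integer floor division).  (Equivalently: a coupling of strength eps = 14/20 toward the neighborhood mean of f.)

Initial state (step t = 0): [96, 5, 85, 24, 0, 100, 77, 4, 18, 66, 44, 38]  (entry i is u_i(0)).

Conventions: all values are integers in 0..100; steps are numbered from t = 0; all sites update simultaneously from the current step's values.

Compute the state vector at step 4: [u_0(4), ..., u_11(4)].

Answer: [54, 54, 54, 53, 53, 53, 53, 53, 54, 54, 54, 54]

Derivation:
t=0: [96, 5, 85, 24, 0, 100, 77, 4, 18, 66, 44, 38]
t=1: [23, 15, 25, 21, 13, 13, 14, 26, 29, 44, 50, 36]
t=2: [38, 35, 34, 33, 28, 24, 30, 36, 46, 50, 52, 47]
t=3: [51, 49, 48, 46, 43, 42, 44, 49, 52, 54, 54, 52]
t=4: [54, 54, 54, 53, 53, 53, 53, 53, 54, 54, 54, 54]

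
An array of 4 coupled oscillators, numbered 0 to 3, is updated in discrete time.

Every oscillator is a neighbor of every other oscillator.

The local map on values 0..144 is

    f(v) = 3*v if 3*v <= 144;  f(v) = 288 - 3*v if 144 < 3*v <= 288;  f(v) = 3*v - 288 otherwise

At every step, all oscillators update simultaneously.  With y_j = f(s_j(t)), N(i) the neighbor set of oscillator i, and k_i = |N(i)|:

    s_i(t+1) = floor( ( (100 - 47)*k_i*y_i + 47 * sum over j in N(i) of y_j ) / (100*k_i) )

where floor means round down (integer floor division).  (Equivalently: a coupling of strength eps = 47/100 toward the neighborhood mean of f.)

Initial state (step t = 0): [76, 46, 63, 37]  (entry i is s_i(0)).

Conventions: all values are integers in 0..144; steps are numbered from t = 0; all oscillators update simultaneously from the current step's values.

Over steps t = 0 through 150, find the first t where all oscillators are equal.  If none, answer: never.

Simulating step by step:
t=0: [76, 46, 63, 37]  (not all equal)
t=1: [86, 115, 100, 105]  (not all equal)
t=2: [30, 41, 24, 29]  (not all equal)
t=3: [91, 104, 85, 90]  (not all equal)
t=4: [19, 23, 26, 20]  (not all equal)
t=5: [62, 67, 70, 63]  (not all equal)
t=6: [95, 89, 86, 94]  (not all equal)
t=7: [10, 17, 20, 11]  (not all equal)
t=8: [38, 46, 49, 39]  (not all equal)
t=9: [122, 131, 132, 123]  (not all equal)
t=10: [87, 97, 98, 88]  (not all equal)
t=11: [19, 10, 11, 18]  (not all equal)
t=12: [48, 38, 39, 47]  (not all equal)
t=13: [134, 123, 124, 133]  (not all equal)
t=14: [103, 91, 92, 102]  (not all equal)
t=15: [18, 15, 14, 17]  (not all equal)
t=16: [50, 46, 45, 49]  (not all equal)
t=17: [138, 138, 136, 139]  (not all equal)
t=18: [125, 125, 123, 126]  (not all equal)
t=19: [86, 86, 84, 87]  (not all equal)
t=20: [30, 30, 32, 29]  (not all equal)
t=21: [90, 90, 92, 89]  (not all equal)
t=22: [17, 17, 15, 18]  (not all equal)
t=23: [50, 50, 48, 51]  (not all equal)
t=24: [138, 138, 140, 137]  (not all equal)
t=25: [126, 126, 128, 125]  (not all equal)
t=26: [90, 90, 92, 89]  (not all equal)

Answer: never
Key observation: The state at step 21 reappears at step 26 — the system is in a cycle of period 5 from step 21 on.  No step 0..26 is synchronized, and the cycle repeats forever, so no step up to 150 (or ever) has all oscillators equal.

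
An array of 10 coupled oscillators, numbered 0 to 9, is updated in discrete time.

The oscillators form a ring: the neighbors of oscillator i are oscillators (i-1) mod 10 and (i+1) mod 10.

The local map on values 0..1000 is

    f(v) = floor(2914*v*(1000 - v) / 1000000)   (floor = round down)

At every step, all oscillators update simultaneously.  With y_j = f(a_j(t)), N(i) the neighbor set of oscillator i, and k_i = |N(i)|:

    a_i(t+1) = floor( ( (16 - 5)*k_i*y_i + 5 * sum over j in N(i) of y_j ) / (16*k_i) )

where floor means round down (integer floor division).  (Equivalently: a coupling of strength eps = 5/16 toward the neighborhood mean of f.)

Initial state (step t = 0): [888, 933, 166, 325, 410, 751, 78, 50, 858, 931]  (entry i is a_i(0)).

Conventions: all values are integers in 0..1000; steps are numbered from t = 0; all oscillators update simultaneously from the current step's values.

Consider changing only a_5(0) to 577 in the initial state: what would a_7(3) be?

Answer: a_7(3) = 722
Key observation: This trace re-runs the system from the modified initial state.

Derivation:
t=0: [888, 933, 166, 325, 410, 577, 78, 50, 858, 931]
t=1: [256, 233, 405, 612, 694, 631, 276, 183, 294, 229]
t=2: [543, 553, 671, 681, 638, 653, 574, 484, 563, 534]
t=3: [722, 708, 653, 640, 664, 670, 706, 722, 719, 723]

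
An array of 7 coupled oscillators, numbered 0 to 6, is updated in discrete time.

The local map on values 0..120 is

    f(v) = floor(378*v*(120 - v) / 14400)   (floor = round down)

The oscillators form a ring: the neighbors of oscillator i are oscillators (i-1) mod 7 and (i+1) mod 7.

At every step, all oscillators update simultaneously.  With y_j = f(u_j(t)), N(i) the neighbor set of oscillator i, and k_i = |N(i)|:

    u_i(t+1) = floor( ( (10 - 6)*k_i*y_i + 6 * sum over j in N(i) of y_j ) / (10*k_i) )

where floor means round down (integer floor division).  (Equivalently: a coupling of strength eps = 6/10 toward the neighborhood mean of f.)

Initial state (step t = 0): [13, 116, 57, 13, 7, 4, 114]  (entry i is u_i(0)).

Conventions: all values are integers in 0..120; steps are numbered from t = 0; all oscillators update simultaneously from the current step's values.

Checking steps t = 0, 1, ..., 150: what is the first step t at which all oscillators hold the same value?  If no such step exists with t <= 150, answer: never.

Answer: 17
Key observation: Synchronization is absorbing here: once all oscillators are equal they stay equal, and step 17 is the first all-equal step.

Derivation:
t=0: [13, 116, 57, 13, 7, 4, 114]  (not all equal)
t=1: [23, 43, 52, 48, 22, 15, 21]  (not all equal)
t=2: [65, 79, 89, 80, 61, 49, 51]  (not all equal)
t=3: [90, 83, 79, 83, 90, 92, 92]  (not all equal)
t=4: [72, 78, 82, 78, 72, 67, 67]  (not all equal)
t=5: [89, 85, 83, 85, 89, 92, 92]  (not all equal)
t=6: [72, 76, 78, 76, 72, 68, 68]  (not all equal)
t=7: [89, 87, 86, 87, 89, 91, 91]  (not all equal)
t=8: [72, 74, 75, 74, 72, 69, 69]  (not all equal)
t=9: [90, 89, 88, 89, 90, 91, 91]  (not all equal)
t=10: [70, 71, 72, 71, 70, 69, 69]  (not all equal)
t=11: [91, 90, 90, 90, 91, 91, 91]  (not all equal)
t=12: [69, 69, 70, 69, 69, 69, 69]  (not all equal)
t=13: [92, 91, 91, 91, 92, 92, 92]  (not all equal)
t=14: [67, 68, 69, 68, 67, 67, 67]  (not all equal)
t=15: [92, 92, 92, 92, 92, 93, 93]  (not all equal)
t=16: [66, 67, 67, 67, 66, 65, 65]  (not all equal)
t=17: [93, 93, 93, 93, 93, 93, 93]  (all equal)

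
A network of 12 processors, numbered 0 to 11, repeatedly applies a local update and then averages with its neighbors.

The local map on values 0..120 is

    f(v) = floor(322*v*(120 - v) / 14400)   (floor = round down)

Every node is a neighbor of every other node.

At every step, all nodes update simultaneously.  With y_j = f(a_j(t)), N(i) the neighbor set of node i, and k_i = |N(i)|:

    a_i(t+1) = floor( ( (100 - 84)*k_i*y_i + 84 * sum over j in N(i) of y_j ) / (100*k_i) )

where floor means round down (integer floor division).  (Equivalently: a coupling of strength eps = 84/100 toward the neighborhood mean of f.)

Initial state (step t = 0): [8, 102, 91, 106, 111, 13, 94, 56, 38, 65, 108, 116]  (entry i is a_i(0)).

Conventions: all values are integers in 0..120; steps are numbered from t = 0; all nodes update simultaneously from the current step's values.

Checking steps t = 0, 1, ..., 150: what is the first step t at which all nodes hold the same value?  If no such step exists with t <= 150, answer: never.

Answer: 3
Key observation: Synchronization is absorbing here: once all nodes are equal they stay equal, and step 3 is the first all-equal step.

Derivation:
t=0: [8, 102, 91, 106, 111, 13, 94, 56, 38, 65, 108, 116]  (not all equal)
t=1: [41, 43, 45, 42, 42, 42, 44, 46, 45, 46, 42, 41]  (not all equal)
t=2: [73, 73, 73, 73, 73, 73, 73, 74, 73, 74, 73, 73]  (not all equal)
t=3: [76, 76, 76, 76, 76, 76, 76, 76, 76, 76, 76, 76]  (all equal)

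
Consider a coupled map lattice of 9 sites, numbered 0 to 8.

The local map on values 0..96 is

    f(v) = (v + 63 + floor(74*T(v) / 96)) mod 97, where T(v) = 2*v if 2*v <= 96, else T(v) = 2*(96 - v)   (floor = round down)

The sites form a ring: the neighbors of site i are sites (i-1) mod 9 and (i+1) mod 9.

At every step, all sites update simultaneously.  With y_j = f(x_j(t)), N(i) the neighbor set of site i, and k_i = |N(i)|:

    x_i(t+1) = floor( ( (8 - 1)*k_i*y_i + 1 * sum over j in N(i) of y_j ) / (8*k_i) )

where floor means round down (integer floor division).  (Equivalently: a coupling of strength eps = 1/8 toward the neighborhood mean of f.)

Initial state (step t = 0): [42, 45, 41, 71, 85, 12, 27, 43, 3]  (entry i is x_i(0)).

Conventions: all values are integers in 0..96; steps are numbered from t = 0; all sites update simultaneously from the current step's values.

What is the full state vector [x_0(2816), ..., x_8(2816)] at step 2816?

Simulating step by step:
t=0: [42, 45, 41, 71, 85, 12, 27, 43, 3]
t=1: [72, 78, 70, 74, 69, 87, 40, 72, 70]
t=2: [74, 71, 75, 73, 75, 66, 67, 74, 75]
t=3: [73, 74, 73, 73, 73, 77, 76, 73, 73]
t=4: [73, 73, 73, 74, 73, 72, 72, 73, 74]
t=5: [73, 74, 73, 73, 74, 74, 74, 74, 73]
t=6: [73, 73, 73, 73, 73, 73, 73, 73, 73]
t=7: [74, 74, 74, 74, 74, 74, 74, 74, 74]
t=8: [73, 73, 73, 73, 73, 73, 73, 73, 73]

Answer: [73, 73, 73, 73, 73, 73, 73, 73, 73]
Key observation: The state at step 6, [73, 73, 73, 73, 73, 73, 73, 73, 73], reappears at step 8: the system is in a cycle of period 2 from step 6 on.  Therefore the state at step 2816 equals the state at step 6 + ((2816 - 6) mod 2) = 6, which is [73, 73, 73, 73, 73, 73, 73, 73, 73].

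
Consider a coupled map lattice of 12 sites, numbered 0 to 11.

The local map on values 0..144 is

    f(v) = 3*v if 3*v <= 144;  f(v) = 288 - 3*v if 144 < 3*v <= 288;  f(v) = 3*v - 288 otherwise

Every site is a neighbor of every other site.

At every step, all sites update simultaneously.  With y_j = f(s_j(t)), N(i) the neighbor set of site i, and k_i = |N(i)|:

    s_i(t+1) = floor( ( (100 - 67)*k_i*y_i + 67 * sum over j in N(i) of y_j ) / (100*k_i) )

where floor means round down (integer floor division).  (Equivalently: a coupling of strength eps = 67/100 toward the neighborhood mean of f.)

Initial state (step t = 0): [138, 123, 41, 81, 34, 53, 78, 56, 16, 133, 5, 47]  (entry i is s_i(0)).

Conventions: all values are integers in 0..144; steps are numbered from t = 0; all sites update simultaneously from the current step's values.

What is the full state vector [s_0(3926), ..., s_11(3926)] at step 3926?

Simulating step by step:
t=0: [138, 123, 41, 81, 34, 53, 78, 56, 16, 133, 5, 47]
t=1: [100, 88, 99, 78, 94, 101, 81, 98, 79, 96, 70, 104]
t=2: [22, 26, 22, 34, 21, 23, 31, 21, 33, 19, 40, 26]
t=3: [75, 79, 75, 85, 75, 76, 83, 75, 84, 73, 90, 79]
t=4: [54, 50, 54, 45, 54, 53, 47, 54, 46, 55, 41, 50]
t=5: [129, 132, 129, 131, 129, 130, 133, 129, 132, 128, 128, 132]
t=6: [101, 103, 101, 103, 101, 102, 104, 101, 103, 100, 100, 103]
t=7: [16, 18, 16, 18, 16, 17, 19, 16, 18, 16, 16, 18]
t=8: [50, 51, 50, 51, 50, 51, 52, 50, 51, 50, 50, 51]
t=9: [136, 135, 136, 135, 136, 135, 135, 136, 135, 136, 136, 135]
t=10: [118, 118, 118, 118, 118, 118, 118, 118, 118, 118, 118, 118]
t=11: [66, 66, 66, 66, 66, 66, 66, 66, 66, 66, 66, 66]
t=12: [90, 90, 90, 90, 90, 90, 90, 90, 90, 90, 90, 90]
t=13: [18, 18, 18, 18, 18, 18, 18, 18, 18, 18, 18, 18]
t=14: [54, 54, 54, 54, 54, 54, 54, 54, 54, 54, 54, 54]
t=15: [126, 126, 126, 126, 126, 126, 126, 126, 126, 126, 126, 126]
t=16: [90, 90, 90, 90, 90, 90, 90, 90, 90, 90, 90, 90]

Answer: [54, 54, 54, 54, 54, 54, 54, 54, 54, 54, 54, 54]
Key observation: The state at step 12, [90, 90, 90, 90, 90, 90, 90, 90, 90, 90, 90, 90], reappears at step 16: the system is in a cycle of period 4 from step 12 on.  Therefore the state at step 3926 equals the state at step 12 + ((3926 - 12) mod 4) = 14, which is [54, 54, 54, 54, 54, 54, 54, 54, 54, 54, 54, 54].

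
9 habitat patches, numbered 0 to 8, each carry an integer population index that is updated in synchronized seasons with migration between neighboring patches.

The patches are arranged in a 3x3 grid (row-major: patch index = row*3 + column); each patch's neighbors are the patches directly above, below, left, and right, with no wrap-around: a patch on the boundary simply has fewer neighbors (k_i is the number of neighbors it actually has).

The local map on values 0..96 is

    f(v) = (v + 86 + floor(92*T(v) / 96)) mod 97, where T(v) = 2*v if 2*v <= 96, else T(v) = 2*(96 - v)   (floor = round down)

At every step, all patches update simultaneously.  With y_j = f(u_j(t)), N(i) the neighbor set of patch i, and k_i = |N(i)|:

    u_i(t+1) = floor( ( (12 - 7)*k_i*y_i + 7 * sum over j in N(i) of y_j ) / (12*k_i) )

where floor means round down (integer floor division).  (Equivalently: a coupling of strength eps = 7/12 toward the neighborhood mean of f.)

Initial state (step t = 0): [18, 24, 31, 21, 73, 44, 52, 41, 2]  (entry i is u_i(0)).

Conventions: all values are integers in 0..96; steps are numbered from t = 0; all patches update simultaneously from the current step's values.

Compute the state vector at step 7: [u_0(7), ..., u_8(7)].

Answer: [51, 46, 35, 47, 54, 49, 24, 34, 34]

Derivation:
t=0: [18, 24, 31, 21, 73, 44, 52, 41, 2]
t=1: [48, 49, 55, 36, 24, 43, 29, 29, 46]
t=2: [49, 35, 24, 71, 55, 28, 79, 61, 37]
t=3: [42, 60, 71, 15, 38, 64, 10, 32, 66]
t=4: [21, 13, 15, 19, 23, 12, 40, 40, 35]
t=5: [41, 37, 27, 40, 38, 44, 18, 33, 47]
t=6: [34, 55, 61, 13, 31, 27, 44, 49, 42]
t=7: [51, 46, 35, 47, 54, 49, 24, 34, 34]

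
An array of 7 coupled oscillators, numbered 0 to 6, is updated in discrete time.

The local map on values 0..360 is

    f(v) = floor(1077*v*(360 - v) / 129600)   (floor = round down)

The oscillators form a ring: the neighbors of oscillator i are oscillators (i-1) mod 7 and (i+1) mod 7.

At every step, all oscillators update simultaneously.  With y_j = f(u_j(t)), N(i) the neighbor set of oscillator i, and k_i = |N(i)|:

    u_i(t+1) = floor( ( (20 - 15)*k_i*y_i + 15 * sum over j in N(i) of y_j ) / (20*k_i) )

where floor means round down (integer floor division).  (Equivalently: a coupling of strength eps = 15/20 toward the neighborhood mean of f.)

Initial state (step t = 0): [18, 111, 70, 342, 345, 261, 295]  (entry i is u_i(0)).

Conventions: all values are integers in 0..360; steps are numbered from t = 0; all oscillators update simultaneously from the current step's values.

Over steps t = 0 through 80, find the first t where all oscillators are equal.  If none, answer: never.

Answer: never
Key observation: The state at step 10 reappears at step 12 — the system is in a cycle of period 2 from step 10 on.  No step 0..12 is synchronized, and the cycle repeats forever, so no step up to 80 (or ever) has all oscillators equal.

Derivation:
t=0: [18, 111, 70, 342, 345, 261, 295]  (not all equal)
t=1: [158, 139, 147, 91, 110, 129, 139]  (not all equal)
t=2: [257, 260, 236, 233, 225, 242, 255]  (not all equal)
t=3: [219, 227, 233, 246, 243, 237, 226]  (not all equal)
t=4: [251, 250, 242, 238, 237, 243, 249]  (not all equal)
t=5: [228, 231, 235, 239, 239, 235, 230]  (not all equal)
t=6: [248, 247, 243, 241, 241, 244, 247]  (not all equal)
t=7: [230, 232, 234, 237, 236, 234, 232]  (not all equal)
t=8: [246, 246, 244, 243, 243, 244, 246]  (not all equal)
t=9: [233, 233, 234, 235, 235, 234, 233]  (not all equal)
t=10: [245, 245, 244, 244, 244, 244, 245]  (not all equal)
t=11: [234, 234, 234, 235, 235, 234, 234]  (not all equal)
t=12: [245, 245, 244, 244, 244, 244, 245]  (not all equal)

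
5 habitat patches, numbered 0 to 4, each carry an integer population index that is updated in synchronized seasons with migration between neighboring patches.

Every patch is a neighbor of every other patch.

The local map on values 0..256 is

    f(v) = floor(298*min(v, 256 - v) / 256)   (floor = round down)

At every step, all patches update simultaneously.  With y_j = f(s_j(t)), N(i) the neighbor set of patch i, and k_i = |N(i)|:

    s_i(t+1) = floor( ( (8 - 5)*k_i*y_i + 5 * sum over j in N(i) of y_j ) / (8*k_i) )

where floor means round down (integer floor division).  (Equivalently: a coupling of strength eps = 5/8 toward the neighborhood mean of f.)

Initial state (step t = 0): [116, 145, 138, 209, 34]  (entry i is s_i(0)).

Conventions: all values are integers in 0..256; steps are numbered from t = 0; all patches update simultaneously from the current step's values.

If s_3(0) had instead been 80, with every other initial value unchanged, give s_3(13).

Simulating step by step:
t=0: [116, 145, 138, 80, 34]
t=1: [112, 111, 113, 103, 91]
t=2: [124, 124, 124, 121, 118]
t=3: [142, 142, 142, 141, 140]
t=4: [132, 132, 132, 132, 133]
t=5: [143, 143, 143, 143, 143]
t=6: [131, 131, 131, 131, 131]
t=7: [145, 145, 145, 145, 145]
t=8: [129, 129, 129, 129, 129]
t=9: [147, 147, 147, 147, 147]
t=10: [126, 126, 126, 126, 126]
t=11: [146, 146, 146, 146, 146]
t=12: [128, 128, 128, 128, 128]
t=13: [149, 149, 149, 149, 149]

Answer: s_3(13) = 149
Key observation: This trace re-runs the system from the modified initial state.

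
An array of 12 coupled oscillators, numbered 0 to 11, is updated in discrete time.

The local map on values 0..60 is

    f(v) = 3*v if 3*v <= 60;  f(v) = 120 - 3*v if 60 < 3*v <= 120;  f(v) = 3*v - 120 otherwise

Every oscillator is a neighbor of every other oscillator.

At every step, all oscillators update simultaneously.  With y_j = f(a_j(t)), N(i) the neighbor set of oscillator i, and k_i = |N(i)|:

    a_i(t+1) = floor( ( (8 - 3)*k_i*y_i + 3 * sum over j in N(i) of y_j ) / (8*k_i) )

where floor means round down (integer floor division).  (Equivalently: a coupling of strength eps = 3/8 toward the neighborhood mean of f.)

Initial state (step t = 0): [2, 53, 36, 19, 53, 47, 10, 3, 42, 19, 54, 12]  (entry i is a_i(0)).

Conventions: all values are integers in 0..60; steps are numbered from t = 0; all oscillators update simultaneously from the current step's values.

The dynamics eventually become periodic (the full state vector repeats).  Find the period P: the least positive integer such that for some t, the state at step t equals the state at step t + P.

Simulating step by step:
t=0: [2, 53, 36, 19, 53, 47, 10, 3, 42, 19, 54, 12]
t=1: [15, 35, 19, 45, 35, 24, 29, 17, 15, 45, 36, 33]
t=2: [39, 21, 46, 21, 21, 41, 32, 42, 39, 21, 19, 25]
t=3: [14, 46, 23, 46, 46, 14, 27, 16, 14, 46, 46, 39]
t=4: [36, 22, 42, 22, 22, 36, 35, 40, 36, 22, 22, 13]
t=5: [19, 44, 16, 44, 44, 19, 21, 12, 19, 44, 44, 35]
t=6: [46, 20, 41, 20, 20, 46, 46, 34, 46, 20, 20, 22]
t=7: [25, 50, 17, 50, 50, 25, 25, 25, 25, 50, 50, 47]
t=8: [41, 32, 45, 32, 32, 41, 41, 41, 41, 32, 32, 27]
t=9: [8, 20, 15, 20, 20, 8, 8, 8, 8, 20, 20, 29]
t=10: [31, 52, 43, 52, 52, 31, 31, 31, 31, 52, 52, 36]
t=11: [27, 32, 16, 32, 32, 27, 27, 27, 27, 32, 32, 18]
t=12: [37, 28, 42, 28, 28, 37, 37, 37, 37, 28, 28, 46]
t=13: [13, 29, 12, 29, 29, 13, 13, 13, 13, 29, 29, 19]
t=14: [38, 34, 36, 34, 34, 38, 38, 38, 38, 34, 34, 49]
t=15: [8, 16, 12, 16, 16, 8, 8, 8, 8, 16, 16, 21]
t=16: [29, 43, 36, 43, 43, 29, 29, 29, 29, 43, 43, 49]
t=17: [27, 13, 15, 13, 13, 27, 27, 27, 27, 13, 13, 24]
t=18: [39, 39, 43, 39, 39, 39, 39, 39, 39, 39, 39, 44]
t=19: [3, 3, 7, 3, 3, 3, 3, 3, 3, 3, 3, 8]
t=20: [9, 9, 17, 9, 9, 9, 9, 9, 9, 9, 9, 18]
t=21: [28, 28, 42, 28, 28, 28, 28, 28, 28, 28, 28, 44]
t=22: [34, 34, 16, 34, 34, 34, 34, 34, 34, 34, 34, 19]
t=23: [20, 20, 38, 20, 20, 20, 20, 20, 20, 20, 20, 43]
t=24: [56, 56, 24, 56, 56, 56, 56, 56, 56, 56, 56, 26]
t=25: [47, 47, 47, 47, 47, 47, 47, 47, 47, 47, 47, 44]
t=26: [20, 20, 20, 20, 20, 20, 20, 20, 20, 20, 20, 15]
t=27: [59, 59, 59, 59, 59, 59, 59, 59, 59, 59, 59, 50]
t=28: [56, 56, 56, 56, 56, 56, 56, 56, 56, 56, 56, 40]
t=29: [46, 46, 46, 46, 46, 46, 46, 46, 46, 46, 46, 18]
t=30: [19, 19, 19, 19, 19, 19, 19, 19, 19, 19, 19, 40]
t=31: [55, 55, 55, 55, 55, 55, 55, 55, 55, 55, 55, 21]
t=32: [45, 45, 45, 45, 45, 45, 45, 45, 45, 45, 45, 52]
t=33: [15, 15, 15, 15, 15, 15, 15, 15, 15, 15, 15, 28]
t=34: [44, 44, 44, 44, 44, 44, 44, 44, 44, 44, 44, 39]
t=35: [11, 11, 11, 11, 11, 11, 11, 11, 11, 11, 11, 6]
t=36: [32, 32, 32, 32, 32, 32, 32, 32, 32, 32, 32, 23]
t=37: [24, 24, 24, 24, 24, 24, 24, 24, 24, 24, 24, 40]
t=38: [46, 46, 46, 46, 46, 46, 46, 46, 46, 46, 46, 18]

Answer: 9
Key observation: The state at step 29, [46, 46, 46, 46, 46, 46, 46, 46, 46, 46, 46, 18], reappears at step 38 — and no state repeats earlier — so the cycle the system enters has period 9.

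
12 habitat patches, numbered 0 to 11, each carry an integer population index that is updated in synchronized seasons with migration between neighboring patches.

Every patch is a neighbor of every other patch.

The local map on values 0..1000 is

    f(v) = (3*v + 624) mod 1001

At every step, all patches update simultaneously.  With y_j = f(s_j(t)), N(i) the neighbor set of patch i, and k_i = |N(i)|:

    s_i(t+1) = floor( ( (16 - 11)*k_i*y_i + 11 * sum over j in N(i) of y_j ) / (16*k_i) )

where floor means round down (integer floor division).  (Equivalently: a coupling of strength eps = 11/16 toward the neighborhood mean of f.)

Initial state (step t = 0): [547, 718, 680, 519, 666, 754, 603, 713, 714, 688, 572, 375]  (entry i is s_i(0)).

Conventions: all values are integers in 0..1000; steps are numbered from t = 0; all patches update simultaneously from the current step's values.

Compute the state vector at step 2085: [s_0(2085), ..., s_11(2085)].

Simulating step by step:
t=0: [547, 718, 680, 519, 666, 754, 603, 713, 714, 688, 572, 375]
t=1: [510, 638, 610, 489, 599, 665, 552, 634, 635, 616, 529, 631]
t=2: [337, 433, 412, 321, 404, 453, 368, 430, 431, 416, 351, 428]
t=3: [772, 844, 829, 760, 823, 859, 796, 842, 843, 832, 783, 841]
t=4: [479, 283, 272, 470, 267, 294, 247, 282, 282, 274, 488, 281]
t=5: [279, 382, 374, 272, 370, 390, 355, 381, 381, 375, 285, 380]
t=6: [624, 701, 695, 619, 692, 707, 681, 700, 700, 696, 628, 700]
t=7: [616, 674, 670, 613, 667, 679, 659, 673, 673, 670, 619, 673]
t=8: [562, 606, 603, 560, 600, 609, 594, 605, 605, 603, 564, 605]
t=9: [377, 410, 408, 376, 406, 413, 401, 410, 410, 408, 379, 410]
t=10: [807, 832, 830, 806, 829, 834, 825, 832, 832, 830, 808, 832]
t=11: [81, 100, 99, 81, 98, 102, 95, 100, 100, 99, 82, 100]
t=12: [897, 912, 911, 897, 910, 913, 908, 912, 912, 911, 898, 912]
t=13: [336, 347, 346, 336, 345, 348, 344, 347, 347, 346, 336, 347]
t=14: [648, 656, 655, 648, 655, 657, 654, 656, 656, 655, 648, 656]
t=15: [578, 584, 584, 578, 584, 585, 583, 584, 584, 584, 578, 584]
t=16: [366, 370, 370, 366, 370, 371, 369, 370, 370, 370, 366, 370]
t=17: [727, 730, 730, 727, 730, 731, 730, 730, 730, 730, 727, 730]
t=18: [808, 810, 810, 808, 810, 811, 810, 810, 810, 810, 808, 810]
t=19: [48, 50, 50, 48, 50, 50, 50, 50, 50, 50, 48, 50]
t=20: [771, 772, 772, 771, 772, 772, 772, 772, 772, 772, 771, 772]
t=21: [936, 937, 937, 936, 937, 937, 937, 937, 937, 937, 936, 937]
t=22: [430, 431, 431, 430, 431, 431, 431, 431, 431, 431, 430, 431]
t=23: [914, 915, 915, 914, 915, 915, 915, 915, 915, 915, 914, 915]
t=24: [364, 365, 365, 364, 365, 365, 365, 365, 365, 365, 364, 365]
t=25: [716, 717, 717, 716, 717, 717, 717, 717, 717, 717, 716, 717]
t=26: [771, 772, 772, 771, 772, 772, 772, 772, 772, 772, 771, 772]

Answer: [936, 937, 937, 936, 937, 937, 937, 937, 937, 937, 936, 937]
Key observation: The state at step 20, [771, 772, 772, 771, 772, 772, 772, 772, 772, 772, 771, 772], reappears at step 26: the system is in a cycle of period 6 from step 20 on.  Therefore the state at step 2085 equals the state at step 20 + ((2085 - 20) mod 6) = 21, which is [936, 937, 937, 936, 937, 937, 937, 937, 937, 937, 936, 937].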